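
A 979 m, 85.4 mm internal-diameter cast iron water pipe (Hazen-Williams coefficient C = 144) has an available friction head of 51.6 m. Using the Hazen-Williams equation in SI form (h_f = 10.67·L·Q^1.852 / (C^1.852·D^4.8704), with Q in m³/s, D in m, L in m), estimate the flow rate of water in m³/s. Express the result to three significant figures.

Q ≈ 0.0127 m³/s

Rearranging: Q = [h_f·C^1.852·D^4.8704 / (10.67·L)]^(1/1.852)
Q = [51.6·144^1.852·0.0854^4.8704 / (10.67·979)]^0.540 = 0.01268 m³/s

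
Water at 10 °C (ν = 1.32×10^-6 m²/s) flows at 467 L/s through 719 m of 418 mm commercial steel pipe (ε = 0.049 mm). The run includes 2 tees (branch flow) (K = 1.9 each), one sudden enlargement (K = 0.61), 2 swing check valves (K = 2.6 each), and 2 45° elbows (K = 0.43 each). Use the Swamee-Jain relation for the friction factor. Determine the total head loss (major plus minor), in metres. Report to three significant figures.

V = 4Q/(πD²) = 3.403 m/s; V²/2g = 0.5903 m
Re = 1.08×10^6, ε/D = 1.17×10^-4 → f = 0.01368 (Swamee-Jain)
Major: h_f = f(L/D)·V²/2g = 0.01368·1720·0.5903 = 13.89 m
Minor: ΣK = 10.5; h_m = ΣK·V²/2g = 6.180 m
Total H_L = 13.89 + 6.180 = 20.07 m

H_L ≈ 20.1 m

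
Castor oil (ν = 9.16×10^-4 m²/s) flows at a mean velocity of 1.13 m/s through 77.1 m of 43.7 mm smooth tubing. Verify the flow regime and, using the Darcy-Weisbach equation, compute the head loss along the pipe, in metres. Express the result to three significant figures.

Re = VD/ν = 1.13·0.04370/9.16×10^-4 = 53.9 → laminar (Re < 2300)
f = 64/Re = 1.187
h_f = f(L/D)V²/(2g) = 1.187·(77.1/0.04370)·1.13²/(2·9.81) = 136.3 m

h_f ≈ 136 m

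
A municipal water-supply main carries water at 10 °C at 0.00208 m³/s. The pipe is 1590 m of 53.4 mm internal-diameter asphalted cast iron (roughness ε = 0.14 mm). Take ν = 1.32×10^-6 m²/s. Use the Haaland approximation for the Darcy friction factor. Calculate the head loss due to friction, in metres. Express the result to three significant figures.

V = 4Q/(πD²) = 4·0.00208/(π·0.0534²) = 0.9287 m/s
Re = VD/ν = 0.9287·0.0534/1.32×10^-6 = 3.76×10^4 → turbulent
ε/D = 0.14/53.4 = 0.00262
Haaland: f = 0.02837
h_f = f(L/D)V²/(2g) = 0.02837·(1590/0.0534)·0.9287²/(2·9.81) = 37.13 m

h_f ≈ 37.1 m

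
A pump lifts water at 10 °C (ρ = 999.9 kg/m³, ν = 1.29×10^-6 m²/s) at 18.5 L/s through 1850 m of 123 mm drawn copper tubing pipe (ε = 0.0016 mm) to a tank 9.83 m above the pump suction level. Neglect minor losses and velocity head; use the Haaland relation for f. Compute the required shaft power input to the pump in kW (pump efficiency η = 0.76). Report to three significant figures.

V = 4Q/(πD²) = 1.557 m/s; Re = 1.48×10^5; ε/D = 1.30×10^-5; f = 0.01650
h_f = f(L/D)V²/2g = 30.67 m
Total head H = z + h_f = 9.83 + 30.67 = 40.50 m
P_hyd = ρgQH = 999.9·9.81·0.0185·40.50 = 7.349 kW
P_shaft = P_hyd/η = 7.349/0.76 = 9.670 kW

P_shaft ≈ 9.67 kW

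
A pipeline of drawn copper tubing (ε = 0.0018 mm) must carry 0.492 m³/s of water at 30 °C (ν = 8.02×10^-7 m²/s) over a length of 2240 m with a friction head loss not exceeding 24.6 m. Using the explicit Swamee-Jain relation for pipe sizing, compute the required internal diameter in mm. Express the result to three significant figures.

Swamee-Jain (Type III): D = 0.66·[ε^1.25·(LQ²/(gh_f))^4.75 + ν·Q^9.4·(L/(gh_f))^5.2]^0.04
LQ²/(gh_f) = 2.247; L/(gh_f) = 9.282
Term 1 = ε^1.25·(…)^4.75 = 3.08×10^-6; Term 2 = ν·Q^9.4·(…)^5.2 = 1.10×10^-4
D = 0.66·(3.08×10^-6 + 1.10×10^-4)^0.04 = 0.4588 m = 459 mm
Check: V = 2.98 m/s, Re = 1.70×10^6, f = 0.01077, h_f = 23.7 m ≈ 24.6 m ✓

D ≈ 459 mm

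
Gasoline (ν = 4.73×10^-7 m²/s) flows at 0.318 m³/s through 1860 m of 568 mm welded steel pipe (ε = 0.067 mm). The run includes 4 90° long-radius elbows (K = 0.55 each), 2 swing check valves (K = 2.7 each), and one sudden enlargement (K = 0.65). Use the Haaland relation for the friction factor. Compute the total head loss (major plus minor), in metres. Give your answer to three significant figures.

H_L ≈ 4.14 m

V = 4Q/(πD²) = 1.255 m/s; V²/2g = 0.08028 m
Re = 1.51×10^6, ε/D = 1.18×10^-4 → f = 0.01323 (Haaland)
Major: h_f = f(L/D)·V²/2g = 0.01323·3275·0.08028 = 3.478 m
Minor: ΣK = 8.25; h_m = ΣK·V²/2g = 0.6623 m
Total H_L = 3.478 + 0.6623 = 4.140 m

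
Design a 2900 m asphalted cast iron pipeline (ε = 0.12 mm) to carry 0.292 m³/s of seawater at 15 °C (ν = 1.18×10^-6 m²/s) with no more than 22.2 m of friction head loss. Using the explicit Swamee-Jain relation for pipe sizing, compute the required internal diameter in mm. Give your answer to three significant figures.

D ≈ 436 mm

Swamee-Jain (Type III): D = 0.66·[ε^1.25·(LQ²/(gh_f))^4.75 + ν·Q^9.4·(L/(gh_f))^5.2]^0.04
LQ²/(gh_f) = 1.135; L/(gh_f) = 13.32
Term 1 = ε^1.25·(…)^4.75 = 2.30×10^-5; Term 2 = ν·Q^9.4·(…)^5.2 = 7.82×10^-6
D = 0.66·(2.30×10^-5 + 7.82×10^-6)^0.04 = 0.4356 m = 436 mm
Check: V = 1.96 m/s, Re = 7.23×10^5, f = 0.01579, h_f = 20.6 m ≈ 22.2 m ✓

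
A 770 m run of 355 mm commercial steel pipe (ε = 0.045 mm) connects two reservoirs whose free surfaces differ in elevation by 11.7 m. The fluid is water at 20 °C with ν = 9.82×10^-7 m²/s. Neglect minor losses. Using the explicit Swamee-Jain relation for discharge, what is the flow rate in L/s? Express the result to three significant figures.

Swamee-Jain (Type II): Q = -0.965·√(gD⁵h_f/L)·ln[ε/(3.7D) + √(3.17ν²L/(gD³h_f))]
√(gD⁵h_f/L) = √(9.81·0.355⁵·11.7/770) = 0.02899
ε/(3.7D) = 3.43×10^-5; √(3.17ν²L/(gD³h_f)) = 2.14×10^-5
Q = -0.965·0.02899·ln(5.567×10^-5) = 0.2741 m³/s
Check: V = 2.77 m/s, Re = 1.00×10^6, f = 0.01388, h_f = 11.8 m ≈ 11.7 m ✓

Q ≈ 274 L/s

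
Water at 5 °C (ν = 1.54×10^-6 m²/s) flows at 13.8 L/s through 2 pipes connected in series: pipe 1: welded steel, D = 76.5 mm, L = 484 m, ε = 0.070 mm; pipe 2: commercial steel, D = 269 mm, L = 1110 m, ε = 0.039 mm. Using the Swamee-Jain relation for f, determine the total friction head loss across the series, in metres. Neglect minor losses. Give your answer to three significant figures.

H ≈ 62.1 m

Pipe 1: V = 3.002 m/s, Re = 1.49×10^5, ε/D = 9.15×10^-4, f = 0.02128, h_1 = f(L/D)V²/2g = 61.87 m
Pipe 2: V = 0.2428 m/s, Re = 4.24×10^4, ε/D = 1.45×10^-4, f = 0.02208, h_2 = f(L/D)V²/2g = 0.2739 m
Series → Q common, losses add: H = Σh = 62.15 m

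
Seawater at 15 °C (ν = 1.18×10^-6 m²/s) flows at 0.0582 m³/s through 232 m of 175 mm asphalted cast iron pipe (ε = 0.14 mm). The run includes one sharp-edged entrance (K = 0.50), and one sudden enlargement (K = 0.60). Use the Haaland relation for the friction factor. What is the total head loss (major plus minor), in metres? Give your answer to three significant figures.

H_L ≈ 8.04 m

V = 4Q/(πD²) = 2.420 m/s; V²/2g = 0.2984 m
Re = 3.59×10^5, ε/D = 8.00×10^-4 → f = 0.01948 (Haaland)
Major: h_f = f(L/D)·V²/2g = 0.01948·1326·0.2984 = 7.708 m
Minor: ΣK = 1.10; h_m = ΣK·V²/2g = 0.3283 m
Total H_L = 7.708 + 0.3283 = 8.036 m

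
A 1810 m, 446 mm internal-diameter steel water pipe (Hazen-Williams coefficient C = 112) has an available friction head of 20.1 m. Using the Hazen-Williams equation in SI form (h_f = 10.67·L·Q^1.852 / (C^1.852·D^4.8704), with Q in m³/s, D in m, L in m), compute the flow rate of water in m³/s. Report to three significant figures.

Rearranging: Q = [h_f·C^1.852·D^4.8704 / (10.67·L)]^(1/1.852)
Q = [20.1·112^1.852·0.446^4.8704 / (10.67·1810)]^0.540 = 0.3285 m³/s

Q ≈ 0.329 m³/s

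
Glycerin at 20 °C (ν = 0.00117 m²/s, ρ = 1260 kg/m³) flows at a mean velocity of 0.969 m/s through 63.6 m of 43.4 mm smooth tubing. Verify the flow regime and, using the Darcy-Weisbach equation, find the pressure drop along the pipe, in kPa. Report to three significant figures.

Re = VD/ν = 0.969·0.04340/0.00117 = 35.9 → laminar (Re < 2300)
f = 64/Re = 1.781
h_f = f(L/D)V²/(2g) = 1.781·(63.6/0.04340)·0.969²/(2·9.81) = 124.9 m
Δp = ρg·h_f = 1260·9.81·124.9 = 1544 kPa

Δp ≈ 1540 kPa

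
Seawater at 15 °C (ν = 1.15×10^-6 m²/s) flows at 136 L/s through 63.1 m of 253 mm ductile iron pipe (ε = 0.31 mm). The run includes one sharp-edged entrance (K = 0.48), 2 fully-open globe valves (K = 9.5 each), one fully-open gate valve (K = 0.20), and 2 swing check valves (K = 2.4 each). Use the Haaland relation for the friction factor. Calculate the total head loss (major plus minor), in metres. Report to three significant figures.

H_L ≈ 11.1 m

V = 4Q/(πD²) = 2.705 m/s; V²/2g = 0.3730 m
Re = 5.95×10^5, ε/D = 0.00123 → f = 0.02107 (Haaland)
Major: h_f = f(L/D)·V²/2g = 0.02107·249.4·0.3730 = 1.960 m
Minor: ΣK = 24.5; h_m = ΣK·V²/2g = 9.131 m
Total H_L = 1.960 + 9.131 = 11.09 m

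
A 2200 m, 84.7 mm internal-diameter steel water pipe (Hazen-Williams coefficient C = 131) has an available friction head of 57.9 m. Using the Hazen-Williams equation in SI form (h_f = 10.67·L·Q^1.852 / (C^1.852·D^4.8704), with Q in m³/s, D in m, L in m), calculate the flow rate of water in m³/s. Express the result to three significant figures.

Rearranging: Q = [h_f·C^1.852·D^4.8704 / (10.67·L)]^(1/1.852)
Q = [57.9·131^1.852·0.0847^4.8704 / (10.67·2200)]^0.540 = 0.007756 m³/s

Q ≈ 0.00776 m³/s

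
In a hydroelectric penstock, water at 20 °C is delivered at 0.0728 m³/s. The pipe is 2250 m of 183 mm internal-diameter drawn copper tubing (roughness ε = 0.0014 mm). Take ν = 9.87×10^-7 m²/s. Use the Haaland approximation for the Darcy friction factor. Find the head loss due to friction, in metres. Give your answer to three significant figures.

h_f ≈ 62.8 m

V = 4Q/(πD²) = 4·0.0728/(π·0.183²) = 2.768 m/s
Re = VD/ν = 2.768·0.183/9.87×10^-7 = 5.13×10^5 → turbulent
ε/D = 0.0014/183 = 7.65×10^-6
Haaland: f = 0.01309
h_f = f(L/D)V²/(2g) = 0.01309·(2250/0.183)·2.768²/(2·9.81) = 62.84 m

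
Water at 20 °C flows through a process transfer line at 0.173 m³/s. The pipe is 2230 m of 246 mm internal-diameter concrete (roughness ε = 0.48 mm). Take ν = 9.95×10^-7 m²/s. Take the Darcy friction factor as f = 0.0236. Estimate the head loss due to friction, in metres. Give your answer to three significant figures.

V = 4Q/(πD²) = 4·0.173/(π·0.246²) = 3.640 m/s
h_f = f(L/D)V²/(2g) = 0.02360·(2230/0.246)·3.640²/(2·9.81) = 144.5 m

h_f ≈ 144 m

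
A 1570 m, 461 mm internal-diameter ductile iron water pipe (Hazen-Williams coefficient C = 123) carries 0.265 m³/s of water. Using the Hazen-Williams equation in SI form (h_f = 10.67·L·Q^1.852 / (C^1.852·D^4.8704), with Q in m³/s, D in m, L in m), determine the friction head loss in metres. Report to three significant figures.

h_f = 10.67·1570·0.265^1.852 / (123^1.852·0.461^4.8704) = 8.382 m

h_f ≈ 8.38 m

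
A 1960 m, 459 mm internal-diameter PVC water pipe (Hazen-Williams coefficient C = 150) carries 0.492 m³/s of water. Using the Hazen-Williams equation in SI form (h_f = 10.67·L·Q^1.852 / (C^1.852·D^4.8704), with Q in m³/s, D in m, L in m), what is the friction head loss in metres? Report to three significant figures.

h_f = 10.67·1960·0.492^1.852 / (150^1.852·0.459^4.8704) = 23.28 m

h_f ≈ 23.3 m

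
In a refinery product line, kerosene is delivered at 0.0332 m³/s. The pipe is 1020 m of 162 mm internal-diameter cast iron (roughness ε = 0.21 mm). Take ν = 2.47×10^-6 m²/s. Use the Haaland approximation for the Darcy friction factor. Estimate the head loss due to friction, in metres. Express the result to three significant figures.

V = 4Q/(πD²) = 4·0.0332/(π·0.162²) = 1.611 m/s
Re = VD/ν = 1.611·0.162/2.47×10^-6 = 1.06×10^5 → turbulent
ε/D = 0.21/162 = 0.00130
Haaland: f = 0.02285
h_f = f(L/D)V²/(2g) = 0.02285·(1020/0.162)·1.611²/(2·9.81) = 19.03 m

h_f ≈ 19.0 m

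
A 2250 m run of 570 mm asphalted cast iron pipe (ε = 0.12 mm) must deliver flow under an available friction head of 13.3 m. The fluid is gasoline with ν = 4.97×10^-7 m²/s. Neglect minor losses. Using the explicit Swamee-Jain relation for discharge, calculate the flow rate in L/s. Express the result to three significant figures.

Q ≈ 549 L/s

Swamee-Jain (Type II): Q = -0.965·√(gD⁵h_f/L)·ln[ε/(3.7D) + √(3.17ν²L/(gD³h_f))]
√(gD⁵h_f/L) = √(9.81·0.570⁵·13.3/2250) = 0.05907
ε/(3.7D) = 5.69×10^-5; √(3.17ν²L/(gD³h_f)) = 8.54×10^-6
Q = -0.965·0.05907·ln(6.544×10^-5) = 0.5492 m³/s
Check: V = 2.15 m/s, Re = 2.47×10^6, f = 0.01435, h_f = 13.4 m ≈ 13.3 m ✓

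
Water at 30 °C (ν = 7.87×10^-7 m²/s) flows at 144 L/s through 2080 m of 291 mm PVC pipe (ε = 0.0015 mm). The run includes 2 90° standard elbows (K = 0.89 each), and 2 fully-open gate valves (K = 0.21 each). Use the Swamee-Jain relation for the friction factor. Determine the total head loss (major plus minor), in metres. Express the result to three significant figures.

H_L ≈ 21.3 m

V = 4Q/(πD²) = 2.165 m/s; V²/2g = 0.2389 m
Re = 8.01×10^5, ε/D = 5.15×10^-6 → f = 0.01217 (Swamee-Jain)
Major: h_f = f(L/D)·V²/2g = 0.01217·7148·0.2389 = 20.78 m
Minor: ΣK = 2.20; h_m = ΣK·V²/2g = 0.5257 m
Total H_L = 20.78 + 0.5257 = 21.30 m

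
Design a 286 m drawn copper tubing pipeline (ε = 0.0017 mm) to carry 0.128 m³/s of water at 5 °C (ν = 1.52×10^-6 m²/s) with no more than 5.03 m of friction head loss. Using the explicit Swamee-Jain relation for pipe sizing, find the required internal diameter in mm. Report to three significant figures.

Swamee-Jain (Type III): D = 0.66·[ε^1.25·(LQ²/(gh_f))^4.75 + ν·Q^9.4·(L/(gh_f))^5.2]^0.04
LQ²/(gh_f) = 0.09496; L/(gh_f) = 5.796
Term 1 = ε^1.25·(…)^4.75 = 8.54×10^-13; Term 2 = ν·Q^9.4·(…)^5.2 = 5.73×10^-11
D = 0.66·(8.54×10^-13 + 5.73×10^-11)^0.04 = 0.2571 m = 257 mm
Check: V = 2.47 m/s, Re = 4.17×10^5, f = 0.01362, h_f = 4.69 m ≈ 5.03 m ✓

D ≈ 257 mm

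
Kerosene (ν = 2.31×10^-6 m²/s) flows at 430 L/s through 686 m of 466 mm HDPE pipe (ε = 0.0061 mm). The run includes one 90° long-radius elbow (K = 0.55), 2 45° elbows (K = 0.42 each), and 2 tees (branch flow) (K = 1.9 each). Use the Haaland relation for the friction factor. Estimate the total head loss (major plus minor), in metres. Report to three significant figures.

H_L ≈ 7.97 m

V = 4Q/(πD²) = 2.521 m/s; V²/2g = 0.3240 m
Re = 5.09×10^5, ε/D = 1.31×10^-5 → f = 0.01318 (Haaland)
Major: h_f = f(L/D)·V²/2g = 0.01318·1472·0.3240 = 6.284 m
Minor: ΣK = 5.19; h_m = ΣK·V²/2g = 1.681 m
Total H_L = 6.284 + 1.681 = 7.965 m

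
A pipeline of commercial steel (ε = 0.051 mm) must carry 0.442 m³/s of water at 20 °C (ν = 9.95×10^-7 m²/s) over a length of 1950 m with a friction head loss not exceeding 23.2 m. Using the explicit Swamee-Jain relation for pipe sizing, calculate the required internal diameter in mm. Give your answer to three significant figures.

Swamee-Jain (Type III): D = 0.66·[ε^1.25·(LQ²/(gh_f))^4.75 + ν·Q^9.4·(L/(gh_f))^5.2]^0.04
LQ²/(gh_f) = 1.674; L/(gh_f) = 8.568
Term 1 = ε^1.25·(…)^4.75 = 4.98×10^-5; Term 2 = ν·Q^9.4·(…)^5.2 = 3.28×10^-5
D = 0.66·(4.98×10^-5 + 3.28×10^-5)^0.04 = 0.4531 m = 453 mm
Check: V = 2.74 m/s, Re = 1.25×10^6, f = 0.01347, h_f = 22.2 m ≈ 23.2 m ✓

D ≈ 453 mm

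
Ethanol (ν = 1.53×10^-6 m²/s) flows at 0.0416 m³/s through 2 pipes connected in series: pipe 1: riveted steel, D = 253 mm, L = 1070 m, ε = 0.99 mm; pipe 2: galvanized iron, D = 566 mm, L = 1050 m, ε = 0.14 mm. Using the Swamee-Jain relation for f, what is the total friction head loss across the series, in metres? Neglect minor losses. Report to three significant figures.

H ≈ 4.37 m

Pipe 1: V = 0.8275 m/s, Re = 1.37×10^5, ε/D = 0.00391, f = 0.02926, h_1 = f(L/D)V²/2g = 4.319 m
Pipe 2: V = 0.1653 m/s, Re = 6.12×10^4, ε/D = 2.47×10^-4, f = 0.02092, h_2 = f(L/D)V²/2g = 0.05408 m
Series → Q common, losses add: H = Σh = 4.373 m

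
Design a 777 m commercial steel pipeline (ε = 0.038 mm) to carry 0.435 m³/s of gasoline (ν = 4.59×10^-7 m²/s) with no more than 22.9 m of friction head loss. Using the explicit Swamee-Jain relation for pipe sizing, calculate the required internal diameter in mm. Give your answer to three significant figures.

D ≈ 370 mm

Swamee-Jain (Type III): D = 0.66·[ε^1.25·(LQ²/(gh_f))^4.75 + ν·Q^9.4·(L/(gh_f))^5.2]^0.04
LQ²/(gh_f) = 0.6545; L/(gh_f) = 3.459
Term 1 = ε^1.25·(…)^4.75 = 3.98×10^-7; Term 2 = ν·Q^9.4·(…)^5.2 = 1.16×10^-7
D = 0.66·(3.98×10^-7 + 1.16×10^-7)^0.04 = 0.3698 m = 370 mm
Check: V = 4.05 m/s, Re = 3.26×10^6, f = 0.01264, h_f = 22.2 m ≈ 22.9 m ✓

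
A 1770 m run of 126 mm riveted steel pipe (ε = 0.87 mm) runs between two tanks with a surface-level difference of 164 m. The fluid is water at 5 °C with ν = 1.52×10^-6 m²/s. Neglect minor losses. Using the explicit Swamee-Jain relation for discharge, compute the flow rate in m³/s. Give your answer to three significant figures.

Swamee-Jain (Type II): Q = -0.965·√(gD⁵h_f/L)·ln[ε/(3.7D) + √(3.17ν²L/(gD³h_f))]
√(gD⁵h_f/L) = √(9.81·0.126⁵·164/1770) = 0.005373
ε/(3.7D) = 0.00187; √(3.17ν²L/(gD³h_f)) = 6.35×10^-5
Q = -0.965·0.005373·ln(0.001930) = 0.03241 m³/s
Check: V = 2.60 m/s, Re = 2.15×10^5, f = 0.03408, h_f = 165 m ≈ 164 m ✓

Q ≈ 0.0324 m³/s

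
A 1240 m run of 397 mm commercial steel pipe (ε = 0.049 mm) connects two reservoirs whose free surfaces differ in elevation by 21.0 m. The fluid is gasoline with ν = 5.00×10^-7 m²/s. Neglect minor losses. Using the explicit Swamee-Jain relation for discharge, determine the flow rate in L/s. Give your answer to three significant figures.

Q ≈ 394 L/s

Swamee-Jain (Type II): Q = -0.965·√(gD⁵h_f/L)·ln[ε/(3.7D) + √(3.17ν²L/(gD³h_f))]
√(gD⁵h_f/L) = √(9.81·0.397⁵·21.0/1240) = 0.04048
ε/(3.7D) = 3.34×10^-5; √(3.17ν²L/(gD³h_f)) = 8.73×10^-6
Q = -0.965·0.04048·ln(4.209×10^-5) = 0.3936 m³/s
Check: V = 3.18 m/s, Re = 2.52×10^6, f = 0.01313, h_f = 21.1 m ≈ 21.0 m ✓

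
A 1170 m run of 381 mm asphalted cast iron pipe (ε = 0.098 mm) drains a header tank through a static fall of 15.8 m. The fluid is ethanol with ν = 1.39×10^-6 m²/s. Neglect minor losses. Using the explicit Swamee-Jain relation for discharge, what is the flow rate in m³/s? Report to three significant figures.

Q ≈ 0.290 m³/s

Swamee-Jain (Type II): Q = -0.965·√(gD⁵h_f/L)·ln[ε/(3.7D) + √(3.17ν²L/(gD³h_f))]
√(gD⁵h_f/L) = √(9.81·0.381⁵·15.8/1170) = 0.03261
ε/(3.7D) = 6.95×10^-5; √(3.17ν²L/(gD³h_f)) = 2.89×10^-5
Q = -0.965·0.03261·ln(9.843×10^-5) = 0.2904 m³/s
Check: V = 2.55 m/s, Re = 6.98×10^5, f = 0.01566, h_f = 15.9 m ≈ 15.8 m ✓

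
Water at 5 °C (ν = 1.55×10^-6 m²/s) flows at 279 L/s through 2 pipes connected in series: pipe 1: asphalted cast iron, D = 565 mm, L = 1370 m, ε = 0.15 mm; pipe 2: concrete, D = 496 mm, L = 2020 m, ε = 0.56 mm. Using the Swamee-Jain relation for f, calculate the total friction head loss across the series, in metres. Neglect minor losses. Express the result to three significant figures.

H ≈ 11.6 m

Pipe 1: V = 1.113 m/s, Re = 4.06×10^5, ε/D = 2.65×10^-4, f = 0.01636, h_1 = f(L/D)V²/2g = 2.504 m
Pipe 2: V = 1.444 m/s, Re = 4.62×10^5, ε/D = 0.00113, f = 0.02095, h_2 = f(L/D)V²/2g = 9.065 m
Series → Q common, losses add: H = Σh = 11.57 m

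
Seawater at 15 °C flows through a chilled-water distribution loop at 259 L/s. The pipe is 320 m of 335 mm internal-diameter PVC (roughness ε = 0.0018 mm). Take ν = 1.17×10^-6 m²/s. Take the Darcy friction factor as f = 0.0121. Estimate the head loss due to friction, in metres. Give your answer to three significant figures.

h_f ≈ 5.09 m

V = 4Q/(πD²) = 4·0.259/(π·0.335²) = 2.938 m/s
h_f = f(L/D)V²/(2g) = 0.01210·(320/0.335)·2.938²/(2·9.81) = 5.087 m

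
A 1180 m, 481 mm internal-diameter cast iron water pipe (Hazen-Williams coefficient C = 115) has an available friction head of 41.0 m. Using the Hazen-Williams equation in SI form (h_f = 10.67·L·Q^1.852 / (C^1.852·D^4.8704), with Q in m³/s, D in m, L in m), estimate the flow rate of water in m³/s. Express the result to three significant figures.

Q ≈ 0.762 m³/s

Rearranging: Q = [h_f·C^1.852·D^4.8704 / (10.67·L)]^(1/1.852)
Q = [41.0·115^1.852·0.481^4.8704 / (10.67·1180)]^0.540 = 0.7617 m³/s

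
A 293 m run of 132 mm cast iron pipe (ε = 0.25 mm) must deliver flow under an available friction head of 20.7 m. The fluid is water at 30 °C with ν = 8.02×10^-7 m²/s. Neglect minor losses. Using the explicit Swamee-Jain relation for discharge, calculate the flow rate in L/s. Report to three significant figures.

Swamee-Jain (Type II): Q = -0.965·√(gD⁵h_f/L)·ln[ε/(3.7D) + √(3.17ν²L/(gD³h_f))]
√(gD⁵h_f/L) = √(9.81·0.132⁵·20.7/293) = 0.005270
ε/(3.7D) = 5.12×10^-4; √(3.17ν²L/(gD³h_f)) = 3.58×10^-5
Q = -0.965·0.005270·ln(5.476×10^-4) = 0.03819 m³/s
Check: V = 2.79 m/s, Re = 4.59×10^5, f = 0.02362, h_f = 20.8 m ≈ 20.7 m ✓

Q ≈ 38.2 L/s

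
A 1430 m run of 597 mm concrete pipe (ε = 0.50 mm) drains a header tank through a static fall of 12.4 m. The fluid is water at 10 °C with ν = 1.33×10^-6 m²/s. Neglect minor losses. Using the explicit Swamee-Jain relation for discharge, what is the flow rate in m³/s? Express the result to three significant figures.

Q ≈ 0.645 m³/s

Swamee-Jain (Type II): Q = -0.965·√(gD⁵h_f/L)·ln[ε/(3.7D) + √(3.17ν²L/(gD³h_f))]
√(gD⁵h_f/L) = √(9.81·0.597⁵·12.4/1430) = 0.08032
ε/(3.7D) = 2.26×10^-4; √(3.17ν²L/(gD³h_f)) = 1.76×10^-5
Q = -0.965·0.08032·ln(2.440×10^-4) = 0.6447 m³/s
Check: V = 2.30 m/s, Re = 1.03×10^6, f = 0.01924, h_f = 12.5 m ≈ 12.4 m ✓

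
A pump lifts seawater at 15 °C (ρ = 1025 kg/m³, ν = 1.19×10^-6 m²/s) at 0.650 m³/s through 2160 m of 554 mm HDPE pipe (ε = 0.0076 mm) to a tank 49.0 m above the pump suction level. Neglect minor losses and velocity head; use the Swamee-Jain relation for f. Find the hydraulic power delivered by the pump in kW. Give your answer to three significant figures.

V = 4Q/(πD²) = 2.697 m/s; Re = 1.26×10^6; ε/D = 1.37×10^-5; f = 0.01156
h_f = f(L/D)V²/2g = 16.70 m
Total head H = z + h_f = 49.0 + 16.70 = 65.70 m
P_hyd = ρgQH = 1025·9.81·0.650·65.70 = 429.4 kW

P_hyd ≈ 429 kW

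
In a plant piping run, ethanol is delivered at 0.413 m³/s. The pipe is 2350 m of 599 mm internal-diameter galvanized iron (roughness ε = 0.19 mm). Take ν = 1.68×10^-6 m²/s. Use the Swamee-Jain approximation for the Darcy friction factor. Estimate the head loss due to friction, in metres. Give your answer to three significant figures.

h_f ≈ 7.07 m

V = 4Q/(πD²) = 4·0.413/(π·0.599²) = 1.466 m/s
Re = VD/ν = 1.466·0.599/1.68×10^-6 = 5.23×10^5 → turbulent
ε/D = 0.19/599 = 3.17×10^-4
Swamee-Jain: f = 0.01646
h_f = f(L/D)V²/(2g) = 0.01646·(2350/0.599)·1.466²/(2·9.81) = 7.070 m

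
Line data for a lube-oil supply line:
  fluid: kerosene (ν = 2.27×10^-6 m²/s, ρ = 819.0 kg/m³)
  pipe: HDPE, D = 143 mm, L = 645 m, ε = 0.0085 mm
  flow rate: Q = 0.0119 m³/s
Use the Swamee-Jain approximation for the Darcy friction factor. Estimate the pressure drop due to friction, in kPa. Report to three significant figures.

V = 4Q/(πD²) = 4·0.0119/(π·0.143²) = 0.7409 m/s
Re = VD/ν = 0.7409·0.143/2.27×10^-6 = 4.67×10^4 → turbulent
ε/D = 0.0085/143 = 5.94×10^-5
Swamee-Jain: f = 0.02132
h_f = f(L/D)V²/(2g) = 0.02132·(645/0.143)·0.7409²/(2·9.81) = 2.691 m
Δp = ρg·h_f = 819.0·9.81·2.691 = 21.62 kPa

Δp ≈ 21.6 kPa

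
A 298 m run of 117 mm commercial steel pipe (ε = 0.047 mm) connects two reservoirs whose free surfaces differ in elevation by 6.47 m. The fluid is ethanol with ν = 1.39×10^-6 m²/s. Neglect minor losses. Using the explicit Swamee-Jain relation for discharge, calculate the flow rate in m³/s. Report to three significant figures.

Q ≈ 0.0174 m³/s

Swamee-Jain (Type II): Q = -0.965·√(gD⁵h_f/L)·ln[ε/(3.7D) + √(3.17ν²L/(gD³h_f))]
√(gD⁵h_f/L) = √(9.81·0.117⁵·6.47/298) = 0.002161
ε/(3.7D) = 1.09×10^-4; √(3.17ν²L/(gD³h_f)) = 1.34×10^-4
Q = -0.965·0.002161·ln(2.426×10^-4) = 0.01736 m³/s
Check: V = 1.61 m/s, Re = 1.36×10^5, f = 0.01920, h_f = 6.50 m ≈ 6.47 m ✓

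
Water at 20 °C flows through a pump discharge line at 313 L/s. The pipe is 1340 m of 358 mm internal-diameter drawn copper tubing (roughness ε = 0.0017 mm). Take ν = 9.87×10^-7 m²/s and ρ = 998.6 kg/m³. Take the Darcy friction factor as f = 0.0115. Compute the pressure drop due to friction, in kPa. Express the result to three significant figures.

Δp ≈ 208 kPa

V = 4Q/(πD²) = 4·0.313/(π·0.358²) = 3.109 m/s
h_f = f(L/D)V²/(2g) = 0.01150·(1340/0.358)·3.109²/(2·9.81) = 21.21 m
Δp = ρg·h_f = 998.6·9.81·21.21 = 207.8 kPa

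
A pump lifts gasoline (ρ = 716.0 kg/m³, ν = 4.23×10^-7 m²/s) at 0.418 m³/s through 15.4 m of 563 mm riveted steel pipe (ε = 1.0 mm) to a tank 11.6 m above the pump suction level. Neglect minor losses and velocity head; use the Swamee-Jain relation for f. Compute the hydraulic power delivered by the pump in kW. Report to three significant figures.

V = 4Q/(πD²) = 1.679 m/s; Re = 2.23×10^6; ε/D = 0.00178; f = 0.02283
h_f = f(L/D)V²/2g = 0.08975 m
Total head H = z + h_f = 11.6 + 0.08975 = 11.69 m
P_hyd = ρgQH = 716.0·9.81·0.418·11.69 = 34.32 kW

P_hyd ≈ 34.3 kW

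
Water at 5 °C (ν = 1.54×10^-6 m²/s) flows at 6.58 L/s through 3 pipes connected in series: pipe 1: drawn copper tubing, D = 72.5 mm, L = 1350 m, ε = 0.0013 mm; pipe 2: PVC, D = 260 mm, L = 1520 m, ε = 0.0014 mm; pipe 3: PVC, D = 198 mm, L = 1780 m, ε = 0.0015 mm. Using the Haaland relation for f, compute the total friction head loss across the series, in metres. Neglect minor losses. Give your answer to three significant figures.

Pipe 1: V = 1.594 m/s, Re = 7.50×10^4, ε/D = 1.79×10^-5, f = 0.01900, h_1 = f(L/D)V²/2g = 45.81 m
Pipe 2: V = 0.1239 m/s, Re = 2.09×10^4, ε/D = 5.38×10^-6, f = 0.02547, h_2 = f(L/D)V²/2g = 0.1165 m
Pipe 3: V = 0.2137 m/s, Re = 2.75×10^4, ε/D = 7.58×10^-6, f = 0.02382, h_3 = f(L/D)V²/2g = 0.4985 m
Series → Q common, losses add: H = Σh = 46.42 m

H ≈ 46.4 m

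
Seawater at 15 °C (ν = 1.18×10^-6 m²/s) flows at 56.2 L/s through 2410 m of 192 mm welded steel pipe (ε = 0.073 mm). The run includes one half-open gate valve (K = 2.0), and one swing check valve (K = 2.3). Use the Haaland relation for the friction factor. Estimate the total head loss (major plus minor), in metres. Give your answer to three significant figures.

V = 4Q/(πD²) = 1.941 m/s; V²/2g = 0.1920 m
Re = 3.16×10^5, ε/D = 3.80×10^-4 → f = 0.01727 (Haaland)
Major: h_f = f(L/D)·V²/2g = 0.01727·12552·0.1920 = 41.63 m
Minor: ΣK = 4.30; h_m = ΣK·V²/2g = 0.8258 m
Total H_L = 41.63 + 0.8258 = 42.46 m

H_L ≈ 42.5 m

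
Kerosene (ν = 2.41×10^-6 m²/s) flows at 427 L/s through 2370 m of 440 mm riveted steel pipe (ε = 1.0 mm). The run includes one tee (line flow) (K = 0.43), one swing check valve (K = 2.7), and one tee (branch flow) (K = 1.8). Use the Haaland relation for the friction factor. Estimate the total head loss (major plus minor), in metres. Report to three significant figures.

H_L ≈ 55.2 m

V = 4Q/(πD²) = 2.808 m/s; V²/2g = 0.4019 m
Re = 5.13×10^5, ε/D = 0.00227 → f = 0.02457 (Haaland)
Major: h_f = f(L/D)·V²/2g = 0.02457·5386·0.4019 = 53.20 m
Minor: ΣK = 4.93; h_m = ΣK·V²/2g = 1.982 m
Total H_L = 53.20 + 1.982 = 55.18 m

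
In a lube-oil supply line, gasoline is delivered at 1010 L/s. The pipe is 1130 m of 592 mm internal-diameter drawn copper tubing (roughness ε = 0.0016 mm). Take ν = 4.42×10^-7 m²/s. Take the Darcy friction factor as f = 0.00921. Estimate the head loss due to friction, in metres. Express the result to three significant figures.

h_f ≈ 12.1 m

V = 4Q/(πD²) = 4·1.01/(π·0.592²) = 3.669 m/s
h_f = f(L/D)V²/(2g) = 0.009210·(1130/0.592)·3.669²/(2·9.81) = 12.06 m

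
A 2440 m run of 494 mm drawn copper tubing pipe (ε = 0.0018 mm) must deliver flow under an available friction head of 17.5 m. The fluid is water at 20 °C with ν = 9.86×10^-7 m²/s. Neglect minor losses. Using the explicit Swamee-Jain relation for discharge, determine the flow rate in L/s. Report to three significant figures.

Q ≈ 475 L/s

Swamee-Jain (Type II): Q = -0.965·√(gD⁵h_f/L)·ln[ε/(3.7D) + √(3.17ν²L/(gD³h_f))]
√(gD⁵h_f/L) = √(9.81·0.494⁵·17.5/2440) = 0.04550
ε/(3.7D) = 9.85×10^-7; √(3.17ν²L/(gD³h_f)) = 1.91×10^-5
Q = -0.965·0.04550·ln(2.005×10^-5) = 0.4749 m³/s
Check: V = 2.48 m/s, Re = 1.24×10^6, f = 0.01130, h_f = 17.5 m ≈ 17.5 m ✓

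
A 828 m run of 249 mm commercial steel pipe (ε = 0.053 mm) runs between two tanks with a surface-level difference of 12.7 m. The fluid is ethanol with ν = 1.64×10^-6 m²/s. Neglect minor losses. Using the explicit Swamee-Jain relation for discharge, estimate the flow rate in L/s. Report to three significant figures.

Swamee-Jain (Type II): Q = -0.965·√(gD⁵h_f/L)·ln[ε/(3.7D) + √(3.17ν²L/(gD³h_f))]
√(gD⁵h_f/L) = √(9.81·0.249⁵·12.7/828) = 0.01200
ε/(3.7D) = 5.75×10^-5; √(3.17ν²L/(gD³h_f)) = 6.06×10^-5
Q = -0.965·0.01200·ln(1.181×10^-4) = 0.1047 m³/s
Check: V = 2.15 m/s, Re = 3.27×10^5, f = 0.01627, h_f = 12.8 m ≈ 12.7 m ✓

Q ≈ 105 L/s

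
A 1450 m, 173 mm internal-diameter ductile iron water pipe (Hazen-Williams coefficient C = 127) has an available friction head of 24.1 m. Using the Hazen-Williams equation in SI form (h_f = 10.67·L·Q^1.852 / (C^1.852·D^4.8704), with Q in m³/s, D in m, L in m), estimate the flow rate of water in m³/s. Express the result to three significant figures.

Rearranging: Q = [h_f·C^1.852·D^4.8704 / (10.67·L)]^(1/1.852)
Q = [24.1·127^1.852·0.173^4.8704 / (10.67·1450)]^0.540 = 0.03838 m³/s

Q ≈ 0.0384 m³/s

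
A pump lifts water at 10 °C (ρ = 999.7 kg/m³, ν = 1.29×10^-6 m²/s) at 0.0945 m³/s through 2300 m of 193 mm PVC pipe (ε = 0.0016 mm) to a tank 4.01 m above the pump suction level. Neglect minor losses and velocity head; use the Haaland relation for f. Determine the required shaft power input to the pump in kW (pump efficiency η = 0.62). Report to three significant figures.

P_shaft ≈ 131 kW

V = 4Q/(πD²) = 3.230 m/s; Re = 4.83×10^5; ε/D = 8.29×10^-6; f = 0.01323
h_f = f(L/D)V²/2g = 83.87 m
Total head H = z + h_f = 4.01 + 83.87 = 87.88 m
P_hyd = ρgQH = 999.7·9.81·0.0945·87.88 = 81.44 kW
P_shaft = P_hyd/η = 81.44/0.62 = 131.4 kW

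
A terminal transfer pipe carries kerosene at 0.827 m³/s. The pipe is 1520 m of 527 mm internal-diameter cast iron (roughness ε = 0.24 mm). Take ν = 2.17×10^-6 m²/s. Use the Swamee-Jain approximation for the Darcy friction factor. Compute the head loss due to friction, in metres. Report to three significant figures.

V = 4Q/(πD²) = 4·0.827/(π·0.527²) = 3.791 m/s
Re = VD/ν = 3.791·0.527/2.17×10^-6 = 9.21×10^5 → turbulent
ε/D = 0.24/527 = 4.55×10^-4
Swamee-Jain: f = 0.01704
h_f = f(L/D)V²/(2g) = 0.01704·(1520/0.527)·3.791²/(2·9.81) = 36.00 m

h_f ≈ 36.0 m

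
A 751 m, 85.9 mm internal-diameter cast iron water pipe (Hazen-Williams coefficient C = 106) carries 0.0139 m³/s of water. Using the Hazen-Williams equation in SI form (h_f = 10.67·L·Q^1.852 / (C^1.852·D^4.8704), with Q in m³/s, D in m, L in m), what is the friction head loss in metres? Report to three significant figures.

h_f ≈ 80.5 m

h_f = 10.67·751·0.0139^1.852 / (106^1.852·0.0859^4.8704) = 80.48 m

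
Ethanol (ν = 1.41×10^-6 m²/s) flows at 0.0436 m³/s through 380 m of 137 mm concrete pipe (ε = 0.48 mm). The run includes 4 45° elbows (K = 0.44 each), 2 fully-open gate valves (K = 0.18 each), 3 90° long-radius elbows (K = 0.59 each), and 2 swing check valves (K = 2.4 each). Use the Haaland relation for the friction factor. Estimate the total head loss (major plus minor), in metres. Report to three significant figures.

V = 4Q/(πD²) = 2.958 m/s; V²/2g = 0.4459 m
Re = 2.87×10^5, ε/D = 0.00350 → f = 0.02778 (Haaland)
Major: h_f = f(L/D)·V²/2g = 0.02778·2774·0.4459 = 34.36 m
Minor: ΣK = 8.69; h_m = ΣK·V²/2g = 3.875 m
Total H_L = 34.36 + 3.875 = 38.23 m

H_L ≈ 38.2 m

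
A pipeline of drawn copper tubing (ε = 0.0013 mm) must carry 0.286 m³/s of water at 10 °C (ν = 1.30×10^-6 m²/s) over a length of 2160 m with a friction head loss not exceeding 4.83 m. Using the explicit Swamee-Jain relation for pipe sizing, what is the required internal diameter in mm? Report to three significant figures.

D ≈ 531 mm

Swamee-Jain (Type III): D = 0.66·[ε^1.25·(LQ²/(gh_f))^4.75 + ν·Q^9.4·(L/(gh_f))^5.2]^0.04
LQ²/(gh_f) = 3.729; L/(gh_f) = 45.59
Term 1 = ε^1.25·(…)^4.75 = 2.28×10^-5; Term 2 = ν·Q^9.4·(…)^5.2 = 0.00426
D = 0.66·(2.28×10^-5 + 0.00426)^0.04 = 0.5307 m = 531 mm
Check: V = 1.29 m/s, Re = 5.28×10^5, f = 0.01301, h_f = 4.51 m ≈ 4.83 m ✓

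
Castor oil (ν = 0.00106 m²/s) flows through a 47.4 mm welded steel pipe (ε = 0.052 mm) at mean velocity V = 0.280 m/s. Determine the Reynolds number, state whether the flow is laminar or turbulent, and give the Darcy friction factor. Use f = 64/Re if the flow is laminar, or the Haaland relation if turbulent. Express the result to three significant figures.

Re = VD/ν = 0.2800·0.0474/0.00106 = 12.5
Re < 2300 → laminar → f = 64/Re = 5.112

Re ≈ 12.5; laminar; f = 64/Re ≈ 5.11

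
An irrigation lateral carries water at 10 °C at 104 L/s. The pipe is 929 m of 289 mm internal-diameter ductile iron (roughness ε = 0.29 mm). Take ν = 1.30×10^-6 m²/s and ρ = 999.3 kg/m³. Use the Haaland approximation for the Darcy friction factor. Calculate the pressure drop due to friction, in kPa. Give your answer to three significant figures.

Δp ≈ 82.4 kPa

V = 4Q/(πD²) = 4·0.104/(π·0.289²) = 1.585 m/s
Re = VD/ν = 1.585·0.289/1.30×10^-6 = 3.52×10^5 → turbulent
ε/D = 0.29/289 = 0.00100
Haaland: f = 0.02042
h_f = f(L/D)V²/(2g) = 0.02042·(929/0.289)·1.585²/(2·9.81) = 8.409 m
Δp = ρg·h_f = 999.3·9.81·8.409 = 82.44 kPa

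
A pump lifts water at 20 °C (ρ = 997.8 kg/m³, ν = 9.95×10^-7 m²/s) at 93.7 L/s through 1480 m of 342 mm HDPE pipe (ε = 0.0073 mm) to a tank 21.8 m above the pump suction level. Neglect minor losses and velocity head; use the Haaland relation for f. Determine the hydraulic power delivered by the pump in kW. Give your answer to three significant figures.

P_hyd ≈ 23.0 kW

V = 4Q/(πD²) = 1.020 m/s; Re = 3.51×10^5; ε/D = 2.13×10^-5; f = 0.01413
h_f = f(L/D)V²/2g = 3.243 m
Total head H = z + h_f = 21.8 + 3.243 = 25.04 m
P_hyd = ρgQH = 997.8·9.81·0.0937·25.04 = 22.97 kW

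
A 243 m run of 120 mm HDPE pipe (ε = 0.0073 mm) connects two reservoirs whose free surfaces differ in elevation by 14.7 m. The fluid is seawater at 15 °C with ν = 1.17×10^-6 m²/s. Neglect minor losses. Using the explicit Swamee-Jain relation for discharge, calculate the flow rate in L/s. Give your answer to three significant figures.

Q ≈ 34.9 L/s

Swamee-Jain (Type II): Q = -0.965·√(gD⁵h_f/L)·ln[ε/(3.7D) + √(3.17ν²L/(gD³h_f))]
√(gD⁵h_f/L) = √(9.81·0.120⁵·14.7/243) = 0.003843
ε/(3.7D) = 1.64×10^-5; √(3.17ν²L/(gD³h_f)) = 6.51×10^-5
Q = -0.965·0.003843·ln(8.149×10^-5) = 0.03491 m³/s
Check: V = 3.09 m/s, Re = 3.17×10^5, f = 0.01492, h_f = 14.7 m ≈ 14.7 m ✓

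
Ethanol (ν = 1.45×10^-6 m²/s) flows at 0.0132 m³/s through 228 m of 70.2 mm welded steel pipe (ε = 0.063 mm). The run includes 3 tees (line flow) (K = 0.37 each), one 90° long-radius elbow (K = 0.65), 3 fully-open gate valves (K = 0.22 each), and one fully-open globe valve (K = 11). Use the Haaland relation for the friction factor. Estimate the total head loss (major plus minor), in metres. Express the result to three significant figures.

H_L ≈ 47.9 m

V = 4Q/(πD²) = 3.410 m/s; V²/2g = 0.5928 m
Re = 1.65×10^5, ε/D = 8.97×10^-4 → f = 0.02074 (Haaland)
Major: h_f = f(L/D)·V²/2g = 0.02074·3248·0.5928 = 39.94 m
Minor: ΣK = 13.4; h_m = ΣK·V²/2g = 7.956 m
Total H_L = 39.94 + 7.956 = 47.89 m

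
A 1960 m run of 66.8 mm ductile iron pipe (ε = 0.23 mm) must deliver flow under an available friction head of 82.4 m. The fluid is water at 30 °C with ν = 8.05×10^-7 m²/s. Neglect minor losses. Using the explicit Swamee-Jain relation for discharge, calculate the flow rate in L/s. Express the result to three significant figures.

Swamee-Jain (Type II): Q = -0.965·√(gD⁵h_f/L)·ln[ε/(3.7D) + √(3.17ν²L/(gD³h_f))]
√(gD⁵h_f/L) = √(9.81·0.0668⁵·82.4/1960) = 7.406×10^-4
ε/(3.7D) = 9.31×10^-4; √(3.17ν²L/(gD³h_f)) = 1.29×10^-4
Q = -0.965·7.406×10^-4·ln(0.001060) = 0.004896 m³/s
Check: V = 1.40 m/s, Re = 1.16×10^5, f = 0.02848, h_f = 83.1 m ≈ 82.4 m ✓

Q ≈ 4.90 L/s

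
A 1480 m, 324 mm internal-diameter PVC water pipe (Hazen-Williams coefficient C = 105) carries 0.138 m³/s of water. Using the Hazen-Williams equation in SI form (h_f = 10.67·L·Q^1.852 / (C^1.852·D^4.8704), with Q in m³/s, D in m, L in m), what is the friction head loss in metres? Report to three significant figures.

h_f = 10.67·1480·0.138^1.852 / (105^1.852·0.324^4.8704) = 17.62 m

h_f ≈ 17.6 m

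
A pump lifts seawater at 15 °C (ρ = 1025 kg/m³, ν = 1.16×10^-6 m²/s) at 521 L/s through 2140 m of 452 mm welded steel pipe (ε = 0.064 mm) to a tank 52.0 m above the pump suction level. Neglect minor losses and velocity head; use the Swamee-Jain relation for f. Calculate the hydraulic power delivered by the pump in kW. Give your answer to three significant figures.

V = 4Q/(πD²) = 3.247 m/s; Re = 1.27×10^6; ε/D = 1.42×10^-4; f = 0.01387
h_f = f(L/D)V²/2g = 35.28 m
Total head H = z + h_f = 52.0 + 35.28 = 87.28 m
P_hyd = ρgQH = 1025·9.81·0.521·87.28 = 457.2 kW

P_hyd ≈ 457 kW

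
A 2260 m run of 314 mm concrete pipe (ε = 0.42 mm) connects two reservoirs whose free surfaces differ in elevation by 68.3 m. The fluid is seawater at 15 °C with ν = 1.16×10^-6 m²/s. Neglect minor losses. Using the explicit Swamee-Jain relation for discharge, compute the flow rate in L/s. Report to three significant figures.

Swamee-Jain (Type II): Q = -0.965·√(gD⁵h_f/L)·ln[ε/(3.7D) + √(3.17ν²L/(gD³h_f))]
√(gD⁵h_f/L) = √(9.81·0.314⁵·68.3/2260) = 0.03008
ε/(3.7D) = 3.62×10^-4; √(3.17ν²L/(gD³h_f)) = 2.16×10^-5
Q = -0.965·0.03008·ln(3.831×10^-4) = 0.2284 m³/s
Check: V = 2.95 m/s, Re = 7.98×10^5, f = 0.02151, h_f = 68.6 m ≈ 68.3 m ✓

Q ≈ 228 L/s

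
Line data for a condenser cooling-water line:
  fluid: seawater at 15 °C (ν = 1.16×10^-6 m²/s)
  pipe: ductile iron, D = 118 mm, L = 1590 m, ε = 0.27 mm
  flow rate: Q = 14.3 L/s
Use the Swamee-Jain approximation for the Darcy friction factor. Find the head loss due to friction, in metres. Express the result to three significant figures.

V = 4Q/(πD²) = 4·0.0143/(π·0.118²) = 1.308 m/s
Re = VD/ν = 1.308·0.118/1.16×10^-6 = 1.33×10^5 → turbulent
ε/D = 0.27/118 = 0.00229
Swamee-Jain: f = 0.02568
h_f = f(L/D)V²/(2g) = 0.02568·(1590/0.118)·1.308²/(2·9.81) = 30.16 m

h_f ≈ 30.2 m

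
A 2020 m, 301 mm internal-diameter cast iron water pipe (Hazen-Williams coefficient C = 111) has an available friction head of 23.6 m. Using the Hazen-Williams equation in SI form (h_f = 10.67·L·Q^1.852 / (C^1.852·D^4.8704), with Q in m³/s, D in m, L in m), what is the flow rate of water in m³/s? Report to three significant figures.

Q ≈ 0.119 m³/s

Rearranging: Q = [h_f·C^1.852·D^4.8704 / (10.67·L)]^(1/1.852)
Q = [23.6·111^1.852·0.301^4.8704 / (10.67·2020)]^0.540 = 0.1190 m³/s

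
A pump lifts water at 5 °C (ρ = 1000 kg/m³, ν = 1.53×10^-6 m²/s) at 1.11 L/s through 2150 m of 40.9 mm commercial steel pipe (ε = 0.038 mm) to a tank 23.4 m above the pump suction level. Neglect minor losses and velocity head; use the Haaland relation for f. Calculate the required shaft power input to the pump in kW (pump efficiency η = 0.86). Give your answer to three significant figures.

P_shaft ≈ 0.946 kW

V = 4Q/(πD²) = 0.8449 m/s; Re = 2.26×10^4; ε/D = 9.29×10^-4; f = 0.02684
h_f = f(L/D)V²/2g = 51.33 m
Total head H = z + h_f = 23.4 + 51.33 = 74.73 m
P_hyd = ρgQH = 1000·9.81·0.00111·74.73 = 0.8138 kW
P_shaft = P_hyd/η = 0.8138/0.86 = 0.9462 kW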